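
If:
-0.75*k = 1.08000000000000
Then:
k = -1.44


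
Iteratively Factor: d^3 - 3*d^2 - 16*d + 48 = (d - 4)*(d^2 + d - 12) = (d - 4)*(d + 4)*(d - 3)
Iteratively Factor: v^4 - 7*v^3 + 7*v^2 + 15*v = (v - 5)*(v^3 - 2*v^2 - 3*v) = v*(v - 5)*(v^2 - 2*v - 3) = v*(v - 5)*(v - 3)*(v + 1)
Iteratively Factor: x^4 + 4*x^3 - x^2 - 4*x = (x)*(x^3 + 4*x^2 - x - 4) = x*(x + 4)*(x^2 - 1) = x*(x + 1)*(x + 4)*(x - 1)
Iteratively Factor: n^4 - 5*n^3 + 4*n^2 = (n)*(n^3 - 5*n^2 + 4*n) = n*(n - 4)*(n^2 - n) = n*(n - 4)*(n - 1)*(n)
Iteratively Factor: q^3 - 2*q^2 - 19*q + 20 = (q - 1)*(q^2 - q - 20) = (q - 5)*(q - 1)*(q + 4)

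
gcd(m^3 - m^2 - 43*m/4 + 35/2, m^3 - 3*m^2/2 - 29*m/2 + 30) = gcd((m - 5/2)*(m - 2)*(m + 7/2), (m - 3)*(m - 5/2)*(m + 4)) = m - 5/2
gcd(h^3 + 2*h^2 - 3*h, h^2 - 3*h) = h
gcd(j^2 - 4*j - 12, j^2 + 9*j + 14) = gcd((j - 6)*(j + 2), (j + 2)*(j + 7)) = j + 2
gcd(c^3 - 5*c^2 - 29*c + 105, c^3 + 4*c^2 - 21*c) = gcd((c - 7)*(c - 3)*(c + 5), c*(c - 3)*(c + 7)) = c - 3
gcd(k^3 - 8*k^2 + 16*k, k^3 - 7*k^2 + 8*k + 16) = k^2 - 8*k + 16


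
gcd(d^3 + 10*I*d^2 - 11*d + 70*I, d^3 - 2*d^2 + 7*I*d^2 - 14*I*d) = d + 7*I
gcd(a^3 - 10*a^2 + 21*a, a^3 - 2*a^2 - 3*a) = a^2 - 3*a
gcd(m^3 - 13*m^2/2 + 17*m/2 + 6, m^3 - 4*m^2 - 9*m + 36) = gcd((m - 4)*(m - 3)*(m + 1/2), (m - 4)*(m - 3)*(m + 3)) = m^2 - 7*m + 12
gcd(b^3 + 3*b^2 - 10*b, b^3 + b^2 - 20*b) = b^2 + 5*b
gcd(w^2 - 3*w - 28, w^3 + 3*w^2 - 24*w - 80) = w + 4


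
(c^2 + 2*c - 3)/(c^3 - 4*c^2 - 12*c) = (-c^2 - 2*c + 3)/(c*(-c^2 + 4*c + 12))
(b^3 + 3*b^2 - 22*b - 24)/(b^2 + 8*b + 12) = (b^2 - 3*b - 4)/(b + 2)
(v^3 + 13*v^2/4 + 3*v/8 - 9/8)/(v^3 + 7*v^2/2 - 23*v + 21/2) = (4*v^2 + 15*v + 9)/(4*(v^2 + 4*v - 21))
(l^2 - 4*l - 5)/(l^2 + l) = (l - 5)/l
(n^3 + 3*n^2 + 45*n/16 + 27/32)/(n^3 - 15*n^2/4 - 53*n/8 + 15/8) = (16*n^2 + 24*n + 9)/(4*(4*n^2 - 21*n + 5))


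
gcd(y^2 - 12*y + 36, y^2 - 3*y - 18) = y - 6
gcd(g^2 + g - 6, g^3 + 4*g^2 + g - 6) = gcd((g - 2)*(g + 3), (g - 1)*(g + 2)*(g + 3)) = g + 3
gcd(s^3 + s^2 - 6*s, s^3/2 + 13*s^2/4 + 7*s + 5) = 1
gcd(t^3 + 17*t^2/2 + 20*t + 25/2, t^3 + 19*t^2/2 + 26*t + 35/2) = t^2 + 6*t + 5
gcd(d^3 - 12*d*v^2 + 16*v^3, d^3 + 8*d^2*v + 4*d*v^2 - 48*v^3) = -d^2 - 2*d*v + 8*v^2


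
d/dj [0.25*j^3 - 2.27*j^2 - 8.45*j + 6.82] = 0.75*j^2 - 4.54*j - 8.45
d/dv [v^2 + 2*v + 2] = 2*v + 2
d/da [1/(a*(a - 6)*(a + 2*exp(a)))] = (a*(a - 6)*(-2*exp(a) - 1) - a*(a + 2*exp(a)) - (a - 6)*(a + 2*exp(a)))/(a^2*(a - 6)^2*(a + 2*exp(a))^2)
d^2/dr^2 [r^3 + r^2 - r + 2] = 6*r + 2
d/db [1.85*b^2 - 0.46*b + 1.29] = 3.7*b - 0.46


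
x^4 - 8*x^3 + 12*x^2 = x^2*(x - 6)*(x - 2)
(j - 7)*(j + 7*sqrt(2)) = j^2 - 7*j + 7*sqrt(2)*j - 49*sqrt(2)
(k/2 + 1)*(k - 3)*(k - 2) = k^3/2 - 3*k^2/2 - 2*k + 6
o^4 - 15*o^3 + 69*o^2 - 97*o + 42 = (o - 7)*(o - 6)*(o - 1)^2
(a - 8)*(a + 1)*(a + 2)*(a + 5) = a^4 - 47*a^2 - 126*a - 80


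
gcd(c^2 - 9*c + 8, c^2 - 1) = c - 1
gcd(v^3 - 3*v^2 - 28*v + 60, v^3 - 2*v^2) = v - 2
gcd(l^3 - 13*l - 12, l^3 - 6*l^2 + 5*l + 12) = l^2 - 3*l - 4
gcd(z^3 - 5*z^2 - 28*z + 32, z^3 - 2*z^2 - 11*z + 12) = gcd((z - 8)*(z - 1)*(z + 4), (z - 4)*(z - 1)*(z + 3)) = z - 1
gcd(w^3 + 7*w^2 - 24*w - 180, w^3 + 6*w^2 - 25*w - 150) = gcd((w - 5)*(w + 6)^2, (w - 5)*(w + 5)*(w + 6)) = w^2 + w - 30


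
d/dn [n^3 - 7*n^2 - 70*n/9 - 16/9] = 3*n^2 - 14*n - 70/9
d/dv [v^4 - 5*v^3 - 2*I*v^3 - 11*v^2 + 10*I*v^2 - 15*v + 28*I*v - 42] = 4*v^3 + v^2*(-15 - 6*I) + v*(-22 + 20*I) - 15 + 28*I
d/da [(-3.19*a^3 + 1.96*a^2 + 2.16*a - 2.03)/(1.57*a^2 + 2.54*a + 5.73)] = (-5.0083*a^4 - 16.2052*a^3 - 53.2489*a^2 + 28.8358*a + 17.533)/(2.4649*a^4 + 7.9756*a^3 + 24.4438*a^2 + 29.1084*a + 32.8329)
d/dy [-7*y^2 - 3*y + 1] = -14*y - 3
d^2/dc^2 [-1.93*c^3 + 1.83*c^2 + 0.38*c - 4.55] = 3.66 - 11.58*c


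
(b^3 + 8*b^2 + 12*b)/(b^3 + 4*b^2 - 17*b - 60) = b*(b^2 + 8*b + 12)/(b^3 + 4*b^2 - 17*b - 60)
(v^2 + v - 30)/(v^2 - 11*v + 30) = (v + 6)/(v - 6)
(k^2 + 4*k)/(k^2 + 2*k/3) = 3*(k + 4)/(3*k + 2)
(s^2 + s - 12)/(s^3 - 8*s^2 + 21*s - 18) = (s + 4)/(s^2 - 5*s + 6)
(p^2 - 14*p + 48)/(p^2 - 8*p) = (p - 6)/p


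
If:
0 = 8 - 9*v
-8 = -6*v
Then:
No Solution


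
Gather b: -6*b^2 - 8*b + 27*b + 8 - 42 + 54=-6*b^2 + 19*b + 20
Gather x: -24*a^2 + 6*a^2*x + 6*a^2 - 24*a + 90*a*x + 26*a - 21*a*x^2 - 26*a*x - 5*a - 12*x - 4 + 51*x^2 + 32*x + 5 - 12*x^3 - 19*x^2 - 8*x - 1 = -18*a^2 - 3*a - 12*x^3 + x^2*(32 - 21*a) + x*(6*a^2 + 64*a + 12)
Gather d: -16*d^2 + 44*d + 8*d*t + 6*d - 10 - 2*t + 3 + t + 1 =-16*d^2 + d*(8*t + 50) - t - 6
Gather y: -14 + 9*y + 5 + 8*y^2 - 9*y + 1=8*y^2 - 8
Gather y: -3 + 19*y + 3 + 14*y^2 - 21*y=14*y^2 - 2*y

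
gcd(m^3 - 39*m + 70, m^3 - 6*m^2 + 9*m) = 1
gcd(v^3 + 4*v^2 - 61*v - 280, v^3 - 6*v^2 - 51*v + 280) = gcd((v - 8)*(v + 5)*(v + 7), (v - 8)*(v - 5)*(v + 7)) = v^2 - v - 56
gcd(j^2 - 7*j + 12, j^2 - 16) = j - 4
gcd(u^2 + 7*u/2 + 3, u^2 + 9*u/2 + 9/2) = u + 3/2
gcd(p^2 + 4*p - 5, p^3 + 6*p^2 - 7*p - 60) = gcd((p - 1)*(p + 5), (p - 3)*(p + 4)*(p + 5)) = p + 5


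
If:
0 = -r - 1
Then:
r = -1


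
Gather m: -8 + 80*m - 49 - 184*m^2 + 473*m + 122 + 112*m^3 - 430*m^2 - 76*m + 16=112*m^3 - 614*m^2 + 477*m + 81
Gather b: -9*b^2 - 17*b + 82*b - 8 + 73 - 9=-9*b^2 + 65*b + 56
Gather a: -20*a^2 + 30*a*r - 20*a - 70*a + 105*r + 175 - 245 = -20*a^2 + a*(30*r - 90) + 105*r - 70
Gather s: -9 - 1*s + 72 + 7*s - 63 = 6*s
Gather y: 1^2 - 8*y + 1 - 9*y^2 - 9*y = -9*y^2 - 17*y + 2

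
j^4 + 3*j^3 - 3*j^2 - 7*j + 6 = (j - 1)^2*(j + 2)*(j + 3)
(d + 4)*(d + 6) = d^2 + 10*d + 24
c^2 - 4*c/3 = c*(c - 4/3)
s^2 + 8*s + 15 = (s + 3)*(s + 5)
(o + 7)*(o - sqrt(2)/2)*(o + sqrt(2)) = o^3 + sqrt(2)*o^2/2 + 7*o^2 - o + 7*sqrt(2)*o/2 - 7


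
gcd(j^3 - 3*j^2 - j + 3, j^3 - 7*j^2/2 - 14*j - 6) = 1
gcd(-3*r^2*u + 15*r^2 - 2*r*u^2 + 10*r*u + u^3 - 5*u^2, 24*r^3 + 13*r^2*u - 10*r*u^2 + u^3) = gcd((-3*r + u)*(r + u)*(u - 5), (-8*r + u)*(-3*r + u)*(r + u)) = 3*r^2 + 2*r*u - u^2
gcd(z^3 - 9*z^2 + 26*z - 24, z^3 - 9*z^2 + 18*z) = z - 3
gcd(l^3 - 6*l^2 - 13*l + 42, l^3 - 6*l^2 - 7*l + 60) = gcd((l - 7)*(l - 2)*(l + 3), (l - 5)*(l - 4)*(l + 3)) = l + 3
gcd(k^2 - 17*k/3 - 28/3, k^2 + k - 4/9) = k + 4/3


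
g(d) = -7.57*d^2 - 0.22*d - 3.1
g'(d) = -15.14*d - 0.22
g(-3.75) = -108.73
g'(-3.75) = 56.56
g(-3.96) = -120.94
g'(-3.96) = 59.73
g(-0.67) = -6.35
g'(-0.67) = 9.92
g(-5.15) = -202.74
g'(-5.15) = 77.75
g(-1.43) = -18.27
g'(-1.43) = 21.43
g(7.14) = -390.59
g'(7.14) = -108.32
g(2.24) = -41.58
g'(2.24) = -34.13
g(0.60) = -5.96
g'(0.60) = -9.30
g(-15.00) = -1703.05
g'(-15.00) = 226.88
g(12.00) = -1095.82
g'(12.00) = -181.90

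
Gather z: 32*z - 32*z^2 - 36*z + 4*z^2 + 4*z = -28*z^2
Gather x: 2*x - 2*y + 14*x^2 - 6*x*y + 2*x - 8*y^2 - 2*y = 14*x^2 + x*(4 - 6*y) - 8*y^2 - 4*y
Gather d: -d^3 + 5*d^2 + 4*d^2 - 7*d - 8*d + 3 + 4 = -d^3 + 9*d^2 - 15*d + 7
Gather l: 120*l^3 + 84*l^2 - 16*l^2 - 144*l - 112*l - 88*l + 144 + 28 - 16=120*l^3 + 68*l^2 - 344*l + 156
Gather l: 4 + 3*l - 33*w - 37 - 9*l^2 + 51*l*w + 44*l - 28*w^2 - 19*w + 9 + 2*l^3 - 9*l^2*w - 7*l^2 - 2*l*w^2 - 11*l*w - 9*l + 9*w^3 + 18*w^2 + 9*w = 2*l^3 + l^2*(-9*w - 16) + l*(-2*w^2 + 40*w + 38) + 9*w^3 - 10*w^2 - 43*w - 24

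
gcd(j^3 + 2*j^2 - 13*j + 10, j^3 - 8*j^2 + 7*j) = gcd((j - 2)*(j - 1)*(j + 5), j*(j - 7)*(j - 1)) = j - 1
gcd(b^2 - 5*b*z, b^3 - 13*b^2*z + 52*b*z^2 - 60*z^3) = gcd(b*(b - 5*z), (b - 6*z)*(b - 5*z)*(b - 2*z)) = -b + 5*z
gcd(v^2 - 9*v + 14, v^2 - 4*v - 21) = v - 7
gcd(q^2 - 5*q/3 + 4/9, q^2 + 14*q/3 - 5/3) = q - 1/3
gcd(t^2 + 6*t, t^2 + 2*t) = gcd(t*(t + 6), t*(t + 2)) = t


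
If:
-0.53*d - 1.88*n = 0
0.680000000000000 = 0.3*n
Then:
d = -8.04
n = 2.27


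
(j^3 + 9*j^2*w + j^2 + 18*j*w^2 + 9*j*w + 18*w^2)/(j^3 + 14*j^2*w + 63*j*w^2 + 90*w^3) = (j + 1)/(j + 5*w)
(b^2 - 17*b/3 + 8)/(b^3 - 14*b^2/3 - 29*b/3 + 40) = (b - 3)/(b^2 - 2*b - 15)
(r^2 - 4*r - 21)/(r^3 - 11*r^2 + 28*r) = (r + 3)/(r*(r - 4))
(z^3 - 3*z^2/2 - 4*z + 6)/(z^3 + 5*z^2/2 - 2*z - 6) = (z - 2)/(z + 2)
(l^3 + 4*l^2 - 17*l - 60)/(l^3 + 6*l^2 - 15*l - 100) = (l + 3)/(l + 5)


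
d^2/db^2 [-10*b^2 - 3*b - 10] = -20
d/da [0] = 0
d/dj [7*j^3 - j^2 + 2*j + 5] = 21*j^2 - 2*j + 2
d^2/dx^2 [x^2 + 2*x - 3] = 2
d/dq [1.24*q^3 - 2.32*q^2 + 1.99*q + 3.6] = 3.72*q^2 - 4.64*q + 1.99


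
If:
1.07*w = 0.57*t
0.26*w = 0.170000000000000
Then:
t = 1.23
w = 0.65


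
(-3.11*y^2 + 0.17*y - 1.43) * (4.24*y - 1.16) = -13.1864*y^3 + 4.3284*y^2 - 6.2604*y + 1.6588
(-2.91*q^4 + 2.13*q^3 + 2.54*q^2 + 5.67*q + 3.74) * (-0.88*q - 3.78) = 2.5608*q^5 + 9.1254*q^4 - 10.2866*q^3 - 14.5908*q^2 - 24.7238*q - 14.1372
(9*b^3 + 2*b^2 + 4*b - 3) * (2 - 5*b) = -45*b^4 + 8*b^3 - 16*b^2 + 23*b - 6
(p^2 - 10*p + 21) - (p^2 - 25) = 46 - 10*p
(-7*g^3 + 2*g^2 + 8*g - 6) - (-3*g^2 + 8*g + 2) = -7*g^3 + 5*g^2 - 8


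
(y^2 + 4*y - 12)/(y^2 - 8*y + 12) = (y + 6)/(y - 6)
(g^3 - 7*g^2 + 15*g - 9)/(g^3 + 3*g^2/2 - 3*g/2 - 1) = 2*(g^2 - 6*g + 9)/(2*g^2 + 5*g + 2)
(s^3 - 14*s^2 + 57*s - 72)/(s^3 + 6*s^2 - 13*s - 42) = (s^2 - 11*s + 24)/(s^2 + 9*s + 14)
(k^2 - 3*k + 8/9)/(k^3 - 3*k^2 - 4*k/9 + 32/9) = (3*k - 1)/(3*k^2 - k - 4)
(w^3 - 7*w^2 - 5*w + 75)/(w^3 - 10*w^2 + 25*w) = (w + 3)/w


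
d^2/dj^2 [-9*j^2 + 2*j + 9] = -18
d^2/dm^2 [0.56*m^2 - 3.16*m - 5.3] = 1.12000000000000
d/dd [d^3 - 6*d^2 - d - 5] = 3*d^2 - 12*d - 1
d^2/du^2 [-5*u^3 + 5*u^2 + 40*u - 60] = 10 - 30*u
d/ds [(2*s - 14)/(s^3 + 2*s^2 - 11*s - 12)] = 2*(-2*s^3 + 19*s^2 + 28*s - 89)/(s^6 + 4*s^5 - 18*s^4 - 68*s^3 + 73*s^2 + 264*s + 144)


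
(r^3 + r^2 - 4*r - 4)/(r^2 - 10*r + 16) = (r^2 + 3*r + 2)/(r - 8)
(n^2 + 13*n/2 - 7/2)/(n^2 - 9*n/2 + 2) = (n + 7)/(n - 4)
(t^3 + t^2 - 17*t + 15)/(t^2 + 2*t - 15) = t - 1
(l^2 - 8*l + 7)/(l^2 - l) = (l - 7)/l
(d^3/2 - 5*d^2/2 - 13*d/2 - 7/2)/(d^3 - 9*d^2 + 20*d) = (d^3 - 5*d^2 - 13*d - 7)/(2*d*(d^2 - 9*d + 20))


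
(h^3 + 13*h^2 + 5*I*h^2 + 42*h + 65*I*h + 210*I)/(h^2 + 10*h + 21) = (h^2 + h*(6 + 5*I) + 30*I)/(h + 3)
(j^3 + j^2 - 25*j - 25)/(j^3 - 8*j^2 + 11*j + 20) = (j + 5)/(j - 4)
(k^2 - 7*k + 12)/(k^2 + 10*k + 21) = (k^2 - 7*k + 12)/(k^2 + 10*k + 21)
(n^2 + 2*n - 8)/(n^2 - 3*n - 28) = (n - 2)/(n - 7)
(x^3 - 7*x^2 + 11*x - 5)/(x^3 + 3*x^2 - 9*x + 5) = (x - 5)/(x + 5)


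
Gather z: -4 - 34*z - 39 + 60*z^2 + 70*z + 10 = 60*z^2 + 36*z - 33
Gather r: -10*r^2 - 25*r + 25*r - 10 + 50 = 40 - 10*r^2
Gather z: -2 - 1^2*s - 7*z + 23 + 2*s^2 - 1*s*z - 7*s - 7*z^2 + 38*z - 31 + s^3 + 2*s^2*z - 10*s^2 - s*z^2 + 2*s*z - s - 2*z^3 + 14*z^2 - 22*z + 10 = s^3 - 8*s^2 - 9*s - 2*z^3 + z^2*(7 - s) + z*(2*s^2 + s + 9)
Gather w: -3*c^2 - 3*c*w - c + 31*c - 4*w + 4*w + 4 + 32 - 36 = -3*c^2 - 3*c*w + 30*c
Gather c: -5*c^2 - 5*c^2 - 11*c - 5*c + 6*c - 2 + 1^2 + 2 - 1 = -10*c^2 - 10*c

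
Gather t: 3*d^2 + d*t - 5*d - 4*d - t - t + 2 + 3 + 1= 3*d^2 - 9*d + t*(d - 2) + 6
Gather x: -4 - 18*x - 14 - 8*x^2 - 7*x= -8*x^2 - 25*x - 18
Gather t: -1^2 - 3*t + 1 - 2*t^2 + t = -2*t^2 - 2*t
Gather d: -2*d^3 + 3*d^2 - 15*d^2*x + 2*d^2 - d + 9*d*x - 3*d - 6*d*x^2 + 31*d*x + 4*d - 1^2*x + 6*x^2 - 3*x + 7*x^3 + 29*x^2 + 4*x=-2*d^3 + d^2*(5 - 15*x) + d*(-6*x^2 + 40*x) + 7*x^3 + 35*x^2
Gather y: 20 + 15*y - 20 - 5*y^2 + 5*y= -5*y^2 + 20*y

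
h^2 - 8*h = h*(h - 8)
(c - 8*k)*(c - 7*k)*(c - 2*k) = c^3 - 17*c^2*k + 86*c*k^2 - 112*k^3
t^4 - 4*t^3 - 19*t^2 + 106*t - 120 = (t - 4)*(t - 3)*(t - 2)*(t + 5)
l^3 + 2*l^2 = l^2*(l + 2)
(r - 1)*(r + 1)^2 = r^3 + r^2 - r - 1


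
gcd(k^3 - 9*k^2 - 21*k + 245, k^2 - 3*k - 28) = k - 7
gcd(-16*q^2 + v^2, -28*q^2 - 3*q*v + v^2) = 4*q + v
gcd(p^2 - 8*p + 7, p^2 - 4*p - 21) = p - 7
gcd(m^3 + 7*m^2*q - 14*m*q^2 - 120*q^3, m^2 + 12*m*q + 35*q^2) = m + 5*q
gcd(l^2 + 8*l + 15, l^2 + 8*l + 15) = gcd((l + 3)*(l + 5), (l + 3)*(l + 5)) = l^2 + 8*l + 15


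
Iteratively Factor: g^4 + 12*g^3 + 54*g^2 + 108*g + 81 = (g + 3)*(g^3 + 9*g^2 + 27*g + 27) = (g + 3)^2*(g^2 + 6*g + 9) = (g + 3)^3*(g + 3)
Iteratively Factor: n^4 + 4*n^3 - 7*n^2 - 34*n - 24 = (n + 2)*(n^3 + 2*n^2 - 11*n - 12) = (n + 2)*(n + 4)*(n^2 - 2*n - 3) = (n - 3)*(n + 2)*(n + 4)*(n + 1)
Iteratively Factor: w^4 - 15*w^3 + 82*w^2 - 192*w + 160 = (w - 2)*(w^3 - 13*w^2 + 56*w - 80) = (w - 5)*(w - 2)*(w^2 - 8*w + 16) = (w - 5)*(w - 4)*(w - 2)*(w - 4)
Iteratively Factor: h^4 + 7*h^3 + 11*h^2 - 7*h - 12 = (h + 3)*(h^3 + 4*h^2 - h - 4) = (h + 1)*(h + 3)*(h^2 + 3*h - 4) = (h - 1)*(h + 1)*(h + 3)*(h + 4)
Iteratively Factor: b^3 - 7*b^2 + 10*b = (b)*(b^2 - 7*b + 10) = b*(b - 5)*(b - 2)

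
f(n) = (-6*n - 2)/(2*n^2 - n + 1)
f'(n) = (1 - 4*n)*(-6*n - 2)/(2*n^2 - n + 1)^2 - 6/(2*n^2 - n + 1) = 4*(3*n^2 + 2*n - 2)/(4*n^4 - 4*n^3 + 5*n^2 - 2*n + 1)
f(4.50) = -0.78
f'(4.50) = 0.20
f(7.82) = -0.42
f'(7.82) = 0.06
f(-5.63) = 0.45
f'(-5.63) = 0.07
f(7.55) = -0.44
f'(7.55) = 0.06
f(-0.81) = 0.92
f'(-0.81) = -0.68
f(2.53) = -1.52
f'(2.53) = 0.70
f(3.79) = -0.95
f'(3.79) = 0.29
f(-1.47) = 1.00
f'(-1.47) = 0.13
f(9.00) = -0.36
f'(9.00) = 0.04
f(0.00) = -2.00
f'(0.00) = -8.00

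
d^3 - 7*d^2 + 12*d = d*(d - 4)*(d - 3)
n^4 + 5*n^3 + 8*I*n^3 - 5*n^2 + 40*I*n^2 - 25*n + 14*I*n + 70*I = (n + 5)*(n - I)*(n + 2*I)*(n + 7*I)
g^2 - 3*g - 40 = (g - 8)*(g + 5)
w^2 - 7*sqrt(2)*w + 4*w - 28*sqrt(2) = (w + 4)*(w - 7*sqrt(2))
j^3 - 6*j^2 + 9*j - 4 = (j - 4)*(j - 1)^2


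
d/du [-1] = 0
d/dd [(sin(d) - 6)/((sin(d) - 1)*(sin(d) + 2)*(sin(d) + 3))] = 2*(7*sin(d) + cos(d)^2 + 23)*sin(d)*cos(d)/((sin(d) - 1)^2*(sin(d) + 2)^2*(sin(d) + 3)^2)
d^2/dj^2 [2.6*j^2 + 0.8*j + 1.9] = 5.20000000000000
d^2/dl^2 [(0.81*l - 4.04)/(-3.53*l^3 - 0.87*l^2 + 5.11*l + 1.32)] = (-60.559974*l^5 + 589.178886*l^4 + 168.06768*l^3 - 464.192448*l^2 - 0.396287999999998*l + 231.192064)/(43.986977*l^9 + 32.522949*l^8 - 183.010026*l^7 - 142.846587*l^6 + 240.60075*l^5 + 208.018593*l^4 - 79.770871*l^3 - 98.856252*l^2 - 26.710992*l - 2.299968)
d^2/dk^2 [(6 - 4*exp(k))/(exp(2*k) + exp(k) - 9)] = (-4*exp(4*k) + 28*exp(3*k) - 198*exp(2*k) + 186*exp(k) - 270)*exp(k)/(exp(6*k) + 3*exp(5*k) - 24*exp(4*k) - 53*exp(3*k) + 216*exp(2*k) + 243*exp(k) - 729)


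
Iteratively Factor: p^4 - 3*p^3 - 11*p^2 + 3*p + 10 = (p + 1)*(p^3 - 4*p^2 - 7*p + 10) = (p - 5)*(p + 1)*(p^2 + p - 2) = (p - 5)*(p - 1)*(p + 1)*(p + 2)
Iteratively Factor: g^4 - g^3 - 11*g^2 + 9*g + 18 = (g - 3)*(g^3 + 2*g^2 - 5*g - 6) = (g - 3)*(g + 1)*(g^2 + g - 6) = (g - 3)*(g - 2)*(g + 1)*(g + 3)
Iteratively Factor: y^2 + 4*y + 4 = (y + 2)*(y + 2)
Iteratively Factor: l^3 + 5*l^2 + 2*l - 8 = (l + 2)*(l^2 + 3*l - 4) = (l + 2)*(l + 4)*(l - 1)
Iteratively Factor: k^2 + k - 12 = (k + 4)*(k - 3)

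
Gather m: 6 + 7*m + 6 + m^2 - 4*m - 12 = m^2 + 3*m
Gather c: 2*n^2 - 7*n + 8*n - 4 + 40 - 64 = 2*n^2 + n - 28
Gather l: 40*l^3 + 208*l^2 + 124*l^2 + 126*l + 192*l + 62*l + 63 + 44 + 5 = 40*l^3 + 332*l^2 + 380*l + 112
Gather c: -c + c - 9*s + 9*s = 0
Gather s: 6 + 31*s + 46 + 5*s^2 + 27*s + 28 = 5*s^2 + 58*s + 80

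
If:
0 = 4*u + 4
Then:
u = -1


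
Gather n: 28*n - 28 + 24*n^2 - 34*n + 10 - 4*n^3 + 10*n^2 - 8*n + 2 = -4*n^3 + 34*n^2 - 14*n - 16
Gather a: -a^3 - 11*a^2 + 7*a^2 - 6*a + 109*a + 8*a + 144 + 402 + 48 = -a^3 - 4*a^2 + 111*a + 594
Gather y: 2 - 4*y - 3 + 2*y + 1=-2*y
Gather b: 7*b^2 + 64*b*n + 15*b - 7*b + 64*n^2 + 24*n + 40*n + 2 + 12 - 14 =7*b^2 + b*(64*n + 8) + 64*n^2 + 64*n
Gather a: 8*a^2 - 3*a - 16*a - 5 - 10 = 8*a^2 - 19*a - 15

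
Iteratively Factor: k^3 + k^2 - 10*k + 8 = (k - 2)*(k^2 + 3*k - 4) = (k - 2)*(k + 4)*(k - 1)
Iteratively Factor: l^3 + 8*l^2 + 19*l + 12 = (l + 1)*(l^2 + 7*l + 12) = (l + 1)*(l + 4)*(l + 3)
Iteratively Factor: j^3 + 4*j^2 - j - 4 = (j + 1)*(j^2 + 3*j - 4) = (j + 1)*(j + 4)*(j - 1)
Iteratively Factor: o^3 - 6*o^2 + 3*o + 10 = (o - 5)*(o^2 - o - 2) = (o - 5)*(o - 2)*(o + 1)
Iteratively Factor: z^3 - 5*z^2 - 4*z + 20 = (z + 2)*(z^2 - 7*z + 10) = (z - 2)*(z + 2)*(z - 5)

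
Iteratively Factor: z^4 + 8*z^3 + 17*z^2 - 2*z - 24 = (z - 1)*(z^3 + 9*z^2 + 26*z + 24) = (z - 1)*(z + 3)*(z^2 + 6*z + 8) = (z - 1)*(z + 2)*(z + 3)*(z + 4)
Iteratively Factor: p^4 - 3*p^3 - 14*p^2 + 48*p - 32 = (p + 4)*(p^3 - 7*p^2 + 14*p - 8) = (p - 4)*(p + 4)*(p^2 - 3*p + 2) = (p - 4)*(p - 1)*(p + 4)*(p - 2)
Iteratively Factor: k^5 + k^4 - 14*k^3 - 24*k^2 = (k - 4)*(k^4 + 5*k^3 + 6*k^2) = (k - 4)*(k + 2)*(k^3 + 3*k^2) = k*(k - 4)*(k + 2)*(k^2 + 3*k) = k^2*(k - 4)*(k + 2)*(k + 3)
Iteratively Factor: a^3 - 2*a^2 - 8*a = (a + 2)*(a^2 - 4*a) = (a - 4)*(a + 2)*(a)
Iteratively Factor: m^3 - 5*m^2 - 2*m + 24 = (m + 2)*(m^2 - 7*m + 12) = (m - 3)*(m + 2)*(m - 4)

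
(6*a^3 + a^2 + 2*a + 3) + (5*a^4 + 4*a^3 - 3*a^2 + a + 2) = 5*a^4 + 10*a^3 - 2*a^2 + 3*a + 5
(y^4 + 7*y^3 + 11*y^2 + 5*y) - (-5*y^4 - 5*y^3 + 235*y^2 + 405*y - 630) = 6*y^4 + 12*y^3 - 224*y^2 - 400*y + 630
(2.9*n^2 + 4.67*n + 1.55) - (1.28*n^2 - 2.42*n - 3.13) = 1.62*n^2 + 7.09*n + 4.68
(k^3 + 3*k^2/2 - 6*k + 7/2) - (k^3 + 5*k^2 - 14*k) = -7*k^2/2 + 8*k + 7/2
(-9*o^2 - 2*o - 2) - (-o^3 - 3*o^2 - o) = o^3 - 6*o^2 - o - 2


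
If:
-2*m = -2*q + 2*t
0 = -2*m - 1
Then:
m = -1/2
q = t - 1/2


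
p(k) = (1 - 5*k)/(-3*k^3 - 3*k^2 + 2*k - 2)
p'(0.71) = -0.15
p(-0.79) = -1.25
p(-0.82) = -1.27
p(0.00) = -0.50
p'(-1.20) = 3.52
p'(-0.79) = 0.91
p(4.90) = 0.06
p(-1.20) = -1.98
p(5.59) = 0.04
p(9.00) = 0.02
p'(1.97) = -0.22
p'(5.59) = -0.01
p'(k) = (1 - 5*k)*(9*k^2 + 6*k - 2)/(-3*k^3 - 3*k^2 + 2*k - 2)^2 - 5/(-3*k^3 - 3*k^2 + 2*k - 2) = 2*(-15*k^3 - 3*k^2 + 3*k + 4)/(9*k^6 + 18*k^5 - 3*k^4 + 16*k^2 - 8*k + 4)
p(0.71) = 0.81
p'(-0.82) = 0.97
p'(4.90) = -0.02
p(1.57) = 0.38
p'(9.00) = 0.00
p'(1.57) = -0.36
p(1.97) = 0.27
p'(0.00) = 2.00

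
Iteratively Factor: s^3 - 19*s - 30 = (s + 2)*(s^2 - 2*s - 15) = (s + 2)*(s + 3)*(s - 5)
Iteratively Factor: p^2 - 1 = (p + 1)*(p - 1)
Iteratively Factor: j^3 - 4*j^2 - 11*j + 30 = (j + 3)*(j^2 - 7*j + 10) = (j - 2)*(j + 3)*(j - 5)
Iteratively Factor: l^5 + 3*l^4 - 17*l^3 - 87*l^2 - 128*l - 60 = (l + 2)*(l^4 + l^3 - 19*l^2 - 49*l - 30) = (l + 1)*(l + 2)*(l^3 - 19*l - 30) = (l + 1)*(l + 2)*(l + 3)*(l^2 - 3*l - 10) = (l + 1)*(l + 2)^2*(l + 3)*(l - 5)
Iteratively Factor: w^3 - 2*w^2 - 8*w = (w + 2)*(w^2 - 4*w) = w*(w + 2)*(w - 4)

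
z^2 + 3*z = z*(z + 3)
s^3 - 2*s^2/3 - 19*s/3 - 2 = (s - 3)*(s + 1/3)*(s + 2)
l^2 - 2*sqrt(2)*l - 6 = (l - 3*sqrt(2))*(l + sqrt(2))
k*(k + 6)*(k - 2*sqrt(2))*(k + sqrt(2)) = k^4 - sqrt(2)*k^3 + 6*k^3 - 6*sqrt(2)*k^2 - 4*k^2 - 24*k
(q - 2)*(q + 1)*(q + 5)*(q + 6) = q^4 + 10*q^3 + 17*q^2 - 52*q - 60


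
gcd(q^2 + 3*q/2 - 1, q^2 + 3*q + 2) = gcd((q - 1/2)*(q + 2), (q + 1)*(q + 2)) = q + 2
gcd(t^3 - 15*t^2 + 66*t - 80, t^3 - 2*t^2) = t - 2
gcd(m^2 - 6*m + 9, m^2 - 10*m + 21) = m - 3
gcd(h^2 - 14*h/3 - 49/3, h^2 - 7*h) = h - 7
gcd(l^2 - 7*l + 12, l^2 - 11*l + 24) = l - 3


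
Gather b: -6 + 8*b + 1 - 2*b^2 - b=-2*b^2 + 7*b - 5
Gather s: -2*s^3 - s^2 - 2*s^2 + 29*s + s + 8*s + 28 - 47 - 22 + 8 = -2*s^3 - 3*s^2 + 38*s - 33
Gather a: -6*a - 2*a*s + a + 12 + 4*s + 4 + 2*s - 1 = a*(-2*s - 5) + 6*s + 15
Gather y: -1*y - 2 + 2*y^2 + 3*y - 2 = 2*y^2 + 2*y - 4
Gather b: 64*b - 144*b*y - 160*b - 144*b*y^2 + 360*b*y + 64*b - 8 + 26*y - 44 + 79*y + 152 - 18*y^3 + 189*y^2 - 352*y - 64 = b*(-144*y^2 + 216*y - 32) - 18*y^3 + 189*y^2 - 247*y + 36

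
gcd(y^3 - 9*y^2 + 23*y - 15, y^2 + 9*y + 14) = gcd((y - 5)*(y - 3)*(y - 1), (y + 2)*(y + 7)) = 1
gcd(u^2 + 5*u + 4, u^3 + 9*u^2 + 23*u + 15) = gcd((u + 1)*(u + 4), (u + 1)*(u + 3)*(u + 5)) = u + 1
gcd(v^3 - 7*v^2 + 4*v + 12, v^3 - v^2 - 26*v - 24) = v^2 - 5*v - 6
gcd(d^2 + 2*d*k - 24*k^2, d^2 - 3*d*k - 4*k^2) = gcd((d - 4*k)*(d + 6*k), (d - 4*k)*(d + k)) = d - 4*k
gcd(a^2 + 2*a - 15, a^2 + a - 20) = a + 5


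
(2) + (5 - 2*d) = 7 - 2*d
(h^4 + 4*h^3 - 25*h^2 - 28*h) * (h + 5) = h^5 + 9*h^4 - 5*h^3 - 153*h^2 - 140*h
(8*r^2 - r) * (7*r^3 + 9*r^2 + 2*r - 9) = 56*r^5 + 65*r^4 + 7*r^3 - 74*r^2 + 9*r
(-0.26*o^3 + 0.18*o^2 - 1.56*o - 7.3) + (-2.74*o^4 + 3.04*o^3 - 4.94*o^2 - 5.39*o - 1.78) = -2.74*o^4 + 2.78*o^3 - 4.76*o^2 - 6.95*o - 9.08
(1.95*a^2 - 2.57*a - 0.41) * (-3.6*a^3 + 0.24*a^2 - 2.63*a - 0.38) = -7.02*a^5 + 9.72*a^4 - 4.2693*a^3 + 5.9197*a^2 + 2.0549*a + 0.1558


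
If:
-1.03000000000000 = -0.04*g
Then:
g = 25.75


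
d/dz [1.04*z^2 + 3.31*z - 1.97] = 2.08*z + 3.31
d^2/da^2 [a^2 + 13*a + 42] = 2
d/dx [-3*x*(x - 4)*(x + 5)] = -9*x^2 - 6*x + 60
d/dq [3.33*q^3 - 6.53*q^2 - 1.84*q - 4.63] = 9.99*q^2 - 13.06*q - 1.84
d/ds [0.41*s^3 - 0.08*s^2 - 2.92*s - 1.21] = 1.23*s^2 - 0.16*s - 2.92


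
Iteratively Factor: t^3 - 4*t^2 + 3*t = (t)*(t^2 - 4*t + 3) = t*(t - 1)*(t - 3)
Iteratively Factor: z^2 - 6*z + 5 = (z - 1)*(z - 5)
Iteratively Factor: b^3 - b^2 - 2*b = (b - 2)*(b^2 + b) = b*(b - 2)*(b + 1)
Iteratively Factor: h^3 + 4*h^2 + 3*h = (h + 1)*(h^2 + 3*h) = h*(h + 1)*(h + 3)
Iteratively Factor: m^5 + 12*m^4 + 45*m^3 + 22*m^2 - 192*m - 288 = (m + 4)*(m^4 + 8*m^3 + 13*m^2 - 30*m - 72) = (m - 2)*(m + 4)*(m^3 + 10*m^2 + 33*m + 36) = (m - 2)*(m + 4)^2*(m^2 + 6*m + 9) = (m - 2)*(m + 3)*(m + 4)^2*(m + 3)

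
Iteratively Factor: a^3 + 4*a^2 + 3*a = (a + 1)*(a^2 + 3*a) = (a + 1)*(a + 3)*(a)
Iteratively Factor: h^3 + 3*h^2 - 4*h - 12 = (h + 2)*(h^2 + h - 6) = (h + 2)*(h + 3)*(h - 2)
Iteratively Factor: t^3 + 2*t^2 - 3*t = (t - 1)*(t^2 + 3*t) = t*(t - 1)*(t + 3)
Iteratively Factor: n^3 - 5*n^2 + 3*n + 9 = (n - 3)*(n^2 - 2*n - 3) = (n - 3)*(n + 1)*(n - 3)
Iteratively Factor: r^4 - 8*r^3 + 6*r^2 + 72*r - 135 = (r - 3)*(r^3 - 5*r^2 - 9*r + 45) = (r - 3)*(r + 3)*(r^2 - 8*r + 15) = (r - 5)*(r - 3)*(r + 3)*(r - 3)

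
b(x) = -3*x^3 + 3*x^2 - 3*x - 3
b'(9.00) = -678.00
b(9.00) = -1974.00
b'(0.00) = -3.00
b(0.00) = -3.00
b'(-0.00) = -3.00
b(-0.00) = -3.00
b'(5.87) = -277.89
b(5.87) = -524.03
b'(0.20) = -2.16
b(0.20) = -3.50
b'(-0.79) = -13.36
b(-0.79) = 2.72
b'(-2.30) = -64.41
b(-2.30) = 56.27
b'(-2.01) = -51.42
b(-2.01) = 39.51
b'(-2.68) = -83.72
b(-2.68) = 84.33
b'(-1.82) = -43.73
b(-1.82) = 30.48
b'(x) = -9*x^2 + 6*x - 3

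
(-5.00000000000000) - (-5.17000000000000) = 0.170000000000000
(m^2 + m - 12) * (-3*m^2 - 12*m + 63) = -3*m^4 - 15*m^3 + 87*m^2 + 207*m - 756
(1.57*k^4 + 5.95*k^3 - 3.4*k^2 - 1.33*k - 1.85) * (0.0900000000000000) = 0.1413*k^4 + 0.5355*k^3 - 0.306*k^2 - 0.1197*k - 0.1665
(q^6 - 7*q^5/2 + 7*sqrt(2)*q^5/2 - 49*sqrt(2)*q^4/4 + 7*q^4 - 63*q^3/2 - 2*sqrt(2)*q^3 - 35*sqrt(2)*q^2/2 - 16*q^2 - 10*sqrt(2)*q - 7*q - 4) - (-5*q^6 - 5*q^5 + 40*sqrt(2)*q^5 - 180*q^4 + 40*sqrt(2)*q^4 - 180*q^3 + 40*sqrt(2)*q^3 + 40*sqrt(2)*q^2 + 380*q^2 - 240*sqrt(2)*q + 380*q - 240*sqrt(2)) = 6*q^6 - 73*sqrt(2)*q^5/2 + 3*q^5/2 - 209*sqrt(2)*q^4/4 + 187*q^4 - 42*sqrt(2)*q^3 + 297*q^3/2 - 396*q^2 - 115*sqrt(2)*q^2/2 - 387*q + 230*sqrt(2)*q - 4 + 240*sqrt(2)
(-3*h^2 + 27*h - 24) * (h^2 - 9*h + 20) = -3*h^4 + 54*h^3 - 327*h^2 + 756*h - 480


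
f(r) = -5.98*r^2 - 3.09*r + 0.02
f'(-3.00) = 32.79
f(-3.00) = -44.53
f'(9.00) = -110.73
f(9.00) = -512.17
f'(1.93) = -26.17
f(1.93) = -28.22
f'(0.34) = -7.16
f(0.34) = -1.72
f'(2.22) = -29.64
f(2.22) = -36.31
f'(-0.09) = -2.01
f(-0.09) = 0.25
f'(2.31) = -30.72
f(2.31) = -39.03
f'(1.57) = -21.87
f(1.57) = -19.57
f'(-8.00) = 92.59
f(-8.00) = -357.98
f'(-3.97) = 44.39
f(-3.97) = -81.96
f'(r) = -11.96*r - 3.09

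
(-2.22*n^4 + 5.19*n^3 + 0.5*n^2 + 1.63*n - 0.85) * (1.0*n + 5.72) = -2.22*n^5 - 7.5084*n^4 + 30.1868*n^3 + 4.49*n^2 + 8.4736*n - 4.862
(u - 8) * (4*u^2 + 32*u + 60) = 4*u^3 - 196*u - 480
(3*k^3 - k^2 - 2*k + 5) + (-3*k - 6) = 3*k^3 - k^2 - 5*k - 1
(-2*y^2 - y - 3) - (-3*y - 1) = -2*y^2 + 2*y - 2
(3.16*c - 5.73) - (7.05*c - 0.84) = -3.89*c - 4.89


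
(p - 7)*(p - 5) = p^2 - 12*p + 35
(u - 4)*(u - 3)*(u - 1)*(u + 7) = u^4 - u^3 - 37*u^2 + 121*u - 84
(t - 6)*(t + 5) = t^2 - t - 30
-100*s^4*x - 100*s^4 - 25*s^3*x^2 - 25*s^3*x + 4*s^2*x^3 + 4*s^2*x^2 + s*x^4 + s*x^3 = (-5*s + x)*(4*s + x)*(5*s + x)*(s*x + s)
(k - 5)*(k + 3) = k^2 - 2*k - 15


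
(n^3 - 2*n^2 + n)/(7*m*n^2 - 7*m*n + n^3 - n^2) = (n - 1)/(7*m + n)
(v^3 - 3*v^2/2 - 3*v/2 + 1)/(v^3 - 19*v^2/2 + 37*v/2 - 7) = (v + 1)/(v - 7)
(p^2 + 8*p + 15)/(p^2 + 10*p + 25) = (p + 3)/(p + 5)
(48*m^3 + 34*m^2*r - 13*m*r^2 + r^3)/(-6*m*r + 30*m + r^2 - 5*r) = (-8*m^2 - 7*m*r + r^2)/(r - 5)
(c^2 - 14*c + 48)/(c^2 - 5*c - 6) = (c - 8)/(c + 1)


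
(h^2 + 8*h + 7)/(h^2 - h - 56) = (h + 1)/(h - 8)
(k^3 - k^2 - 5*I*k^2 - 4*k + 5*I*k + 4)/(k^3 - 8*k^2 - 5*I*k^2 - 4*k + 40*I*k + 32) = (k - 1)/(k - 8)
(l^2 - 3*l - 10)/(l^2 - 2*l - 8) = (l - 5)/(l - 4)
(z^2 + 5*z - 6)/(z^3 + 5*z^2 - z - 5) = (z + 6)/(z^2 + 6*z + 5)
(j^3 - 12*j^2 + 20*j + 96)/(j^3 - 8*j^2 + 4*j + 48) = (j - 8)/(j - 4)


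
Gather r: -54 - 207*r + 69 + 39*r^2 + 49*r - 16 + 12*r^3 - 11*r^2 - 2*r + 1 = 12*r^3 + 28*r^2 - 160*r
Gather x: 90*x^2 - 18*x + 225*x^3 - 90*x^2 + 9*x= 225*x^3 - 9*x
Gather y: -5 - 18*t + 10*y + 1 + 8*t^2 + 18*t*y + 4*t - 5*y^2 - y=8*t^2 - 14*t - 5*y^2 + y*(18*t + 9) - 4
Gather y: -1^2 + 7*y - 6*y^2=-6*y^2 + 7*y - 1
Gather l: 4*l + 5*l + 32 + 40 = 9*l + 72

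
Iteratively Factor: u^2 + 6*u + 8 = (u + 4)*(u + 2)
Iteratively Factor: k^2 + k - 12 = (k + 4)*(k - 3)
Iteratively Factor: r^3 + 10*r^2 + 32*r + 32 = (r + 4)*(r^2 + 6*r + 8) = (r + 2)*(r + 4)*(r + 4)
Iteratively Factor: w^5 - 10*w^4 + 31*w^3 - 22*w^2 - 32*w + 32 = (w - 1)*(w^4 - 9*w^3 + 22*w^2 - 32) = (w - 4)*(w - 1)*(w^3 - 5*w^2 + 2*w + 8) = (w - 4)^2*(w - 1)*(w^2 - w - 2) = (w - 4)^2*(w - 1)*(w + 1)*(w - 2)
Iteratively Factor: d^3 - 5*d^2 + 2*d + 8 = (d + 1)*(d^2 - 6*d + 8) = (d - 2)*(d + 1)*(d - 4)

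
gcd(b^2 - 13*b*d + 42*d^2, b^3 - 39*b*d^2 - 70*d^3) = b - 7*d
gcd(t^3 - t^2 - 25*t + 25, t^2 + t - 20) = t + 5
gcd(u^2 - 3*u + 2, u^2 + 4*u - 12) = u - 2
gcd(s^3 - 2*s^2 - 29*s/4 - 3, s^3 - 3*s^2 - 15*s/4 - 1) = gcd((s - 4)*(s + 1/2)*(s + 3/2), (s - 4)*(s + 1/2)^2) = s^2 - 7*s/2 - 2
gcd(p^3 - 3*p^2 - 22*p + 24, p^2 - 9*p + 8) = p - 1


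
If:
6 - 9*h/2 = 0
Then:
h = 4/3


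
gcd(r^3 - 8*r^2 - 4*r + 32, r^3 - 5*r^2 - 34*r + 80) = r^2 - 10*r + 16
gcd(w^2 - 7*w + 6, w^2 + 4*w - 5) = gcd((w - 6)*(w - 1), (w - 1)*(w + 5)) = w - 1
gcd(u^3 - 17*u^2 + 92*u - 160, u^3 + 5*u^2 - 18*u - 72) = u - 4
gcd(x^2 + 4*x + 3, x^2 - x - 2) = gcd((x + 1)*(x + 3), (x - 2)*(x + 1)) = x + 1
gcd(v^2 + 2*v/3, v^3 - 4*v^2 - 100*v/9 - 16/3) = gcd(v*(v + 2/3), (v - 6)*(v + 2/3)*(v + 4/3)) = v + 2/3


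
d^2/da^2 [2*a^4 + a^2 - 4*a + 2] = 24*a^2 + 2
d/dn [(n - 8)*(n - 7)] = 2*n - 15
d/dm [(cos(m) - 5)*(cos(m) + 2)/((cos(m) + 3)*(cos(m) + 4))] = 2*(5*sin(m)^2 - 22*cos(m) - 22)*sin(m)/((cos(m) + 3)^2*(cos(m) + 4)^2)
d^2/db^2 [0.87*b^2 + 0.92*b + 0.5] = 1.74000000000000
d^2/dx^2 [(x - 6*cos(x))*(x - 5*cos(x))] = 11*x*cos(x) + 120*sin(x)^2 + 22*sin(x) - 58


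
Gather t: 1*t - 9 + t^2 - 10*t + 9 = t^2 - 9*t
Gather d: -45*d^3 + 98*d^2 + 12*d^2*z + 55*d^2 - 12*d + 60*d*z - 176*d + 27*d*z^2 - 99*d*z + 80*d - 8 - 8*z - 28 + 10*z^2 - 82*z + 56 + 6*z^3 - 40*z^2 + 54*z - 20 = -45*d^3 + d^2*(12*z + 153) + d*(27*z^2 - 39*z - 108) + 6*z^3 - 30*z^2 - 36*z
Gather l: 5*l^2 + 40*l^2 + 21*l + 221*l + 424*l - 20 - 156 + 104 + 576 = 45*l^2 + 666*l + 504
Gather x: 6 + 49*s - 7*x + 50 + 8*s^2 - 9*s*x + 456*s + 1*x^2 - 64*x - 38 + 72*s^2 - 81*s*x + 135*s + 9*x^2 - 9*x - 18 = 80*s^2 + 640*s + 10*x^2 + x*(-90*s - 80)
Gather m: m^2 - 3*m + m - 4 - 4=m^2 - 2*m - 8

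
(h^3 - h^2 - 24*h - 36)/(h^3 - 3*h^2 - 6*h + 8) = (h^2 - 3*h - 18)/(h^2 - 5*h + 4)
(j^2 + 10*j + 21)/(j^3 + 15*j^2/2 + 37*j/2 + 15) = 2*(j + 7)/(2*j^2 + 9*j + 10)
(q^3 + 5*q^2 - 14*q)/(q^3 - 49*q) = (q - 2)/(q - 7)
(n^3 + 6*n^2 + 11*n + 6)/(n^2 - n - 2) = (n^2 + 5*n + 6)/(n - 2)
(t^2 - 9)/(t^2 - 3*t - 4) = (9 - t^2)/(-t^2 + 3*t + 4)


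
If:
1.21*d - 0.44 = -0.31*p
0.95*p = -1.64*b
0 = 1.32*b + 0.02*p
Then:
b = 0.00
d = 0.36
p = 0.00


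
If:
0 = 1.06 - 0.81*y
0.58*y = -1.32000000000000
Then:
No Solution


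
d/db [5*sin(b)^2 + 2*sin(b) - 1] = 2*(5*sin(b) + 1)*cos(b)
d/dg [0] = 0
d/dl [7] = 0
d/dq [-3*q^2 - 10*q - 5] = -6*q - 10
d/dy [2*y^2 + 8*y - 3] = 4*y + 8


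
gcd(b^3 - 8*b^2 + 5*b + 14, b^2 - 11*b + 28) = b - 7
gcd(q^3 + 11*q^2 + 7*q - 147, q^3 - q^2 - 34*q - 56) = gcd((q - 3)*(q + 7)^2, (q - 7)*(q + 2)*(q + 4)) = 1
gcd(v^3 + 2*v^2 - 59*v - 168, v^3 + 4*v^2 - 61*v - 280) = v^2 - v - 56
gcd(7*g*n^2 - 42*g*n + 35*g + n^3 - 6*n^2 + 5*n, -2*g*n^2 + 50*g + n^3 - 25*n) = n - 5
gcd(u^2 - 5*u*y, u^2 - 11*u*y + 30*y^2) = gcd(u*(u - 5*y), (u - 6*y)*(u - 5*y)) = -u + 5*y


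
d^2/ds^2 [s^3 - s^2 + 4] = 6*s - 2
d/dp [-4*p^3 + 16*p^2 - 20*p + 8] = -12*p^2 + 32*p - 20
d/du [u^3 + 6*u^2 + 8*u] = 3*u^2 + 12*u + 8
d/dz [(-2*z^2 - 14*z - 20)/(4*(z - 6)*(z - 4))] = (17*z^2 - 28*z - 268)/(2*(z^4 - 20*z^3 + 148*z^2 - 480*z + 576))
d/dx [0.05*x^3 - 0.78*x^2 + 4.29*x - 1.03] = 0.15*x^2 - 1.56*x + 4.29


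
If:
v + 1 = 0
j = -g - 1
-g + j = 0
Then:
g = -1/2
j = -1/2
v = -1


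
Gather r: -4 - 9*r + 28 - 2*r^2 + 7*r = -2*r^2 - 2*r + 24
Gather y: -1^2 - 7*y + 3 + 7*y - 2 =0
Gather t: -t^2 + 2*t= -t^2 + 2*t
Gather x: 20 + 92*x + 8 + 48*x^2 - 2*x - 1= 48*x^2 + 90*x + 27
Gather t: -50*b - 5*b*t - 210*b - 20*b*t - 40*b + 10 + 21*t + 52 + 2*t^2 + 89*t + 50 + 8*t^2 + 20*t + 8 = -300*b + 10*t^2 + t*(130 - 25*b) + 120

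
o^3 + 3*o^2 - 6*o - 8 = (o - 2)*(o + 1)*(o + 4)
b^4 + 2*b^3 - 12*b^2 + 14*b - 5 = (b - 1)^3*(b + 5)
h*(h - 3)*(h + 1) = h^3 - 2*h^2 - 3*h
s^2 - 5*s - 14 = (s - 7)*(s + 2)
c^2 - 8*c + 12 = (c - 6)*(c - 2)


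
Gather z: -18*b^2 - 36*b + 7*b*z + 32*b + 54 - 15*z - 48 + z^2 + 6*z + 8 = -18*b^2 - 4*b + z^2 + z*(7*b - 9) + 14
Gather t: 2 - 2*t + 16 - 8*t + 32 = 50 - 10*t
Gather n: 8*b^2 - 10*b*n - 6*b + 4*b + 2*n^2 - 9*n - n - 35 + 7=8*b^2 - 2*b + 2*n^2 + n*(-10*b - 10) - 28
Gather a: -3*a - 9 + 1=-3*a - 8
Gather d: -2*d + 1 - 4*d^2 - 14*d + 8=-4*d^2 - 16*d + 9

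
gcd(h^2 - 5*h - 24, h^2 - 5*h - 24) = h^2 - 5*h - 24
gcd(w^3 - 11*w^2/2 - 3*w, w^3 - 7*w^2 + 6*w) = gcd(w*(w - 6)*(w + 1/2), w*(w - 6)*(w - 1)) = w^2 - 6*w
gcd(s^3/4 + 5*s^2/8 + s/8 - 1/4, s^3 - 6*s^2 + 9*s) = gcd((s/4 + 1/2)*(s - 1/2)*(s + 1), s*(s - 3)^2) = 1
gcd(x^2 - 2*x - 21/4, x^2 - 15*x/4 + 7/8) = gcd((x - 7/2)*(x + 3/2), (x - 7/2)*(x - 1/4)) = x - 7/2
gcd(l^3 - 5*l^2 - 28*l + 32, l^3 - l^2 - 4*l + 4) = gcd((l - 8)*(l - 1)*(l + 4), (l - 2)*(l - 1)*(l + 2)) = l - 1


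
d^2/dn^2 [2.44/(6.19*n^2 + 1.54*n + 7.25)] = (-186.982568*n^2 - 46.519088*n + 2.44*(12.38*n + 1.54)*(24.76*n + 3.08) - 219.0022)/(6.19*n^2 + 1.54*n + 7.25)^3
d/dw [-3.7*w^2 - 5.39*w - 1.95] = -7.4*w - 5.39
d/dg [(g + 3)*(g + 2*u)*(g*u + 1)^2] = (g*u + 1)*(2*u*(g + 3)*(g + 2*u) + (g + 3)*(g*u + 1) + (g + 2*u)*(g*u + 1))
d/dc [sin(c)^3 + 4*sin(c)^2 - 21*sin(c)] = (3*sin(c)^2 + 8*sin(c) - 21)*cos(c)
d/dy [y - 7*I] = 1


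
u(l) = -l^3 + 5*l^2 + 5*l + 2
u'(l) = -3*l^2 + 10*l + 5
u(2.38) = 28.74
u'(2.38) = 11.81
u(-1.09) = 3.79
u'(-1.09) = -9.46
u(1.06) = 11.73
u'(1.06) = 12.23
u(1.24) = 13.98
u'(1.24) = 12.79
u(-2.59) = 39.96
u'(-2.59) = -41.02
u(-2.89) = 53.45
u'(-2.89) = -48.96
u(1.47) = 16.98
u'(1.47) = 13.22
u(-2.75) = 46.86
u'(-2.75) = -45.19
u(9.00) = -277.00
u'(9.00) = -148.00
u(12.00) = -946.00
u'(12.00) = -307.00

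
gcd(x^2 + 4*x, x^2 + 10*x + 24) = x + 4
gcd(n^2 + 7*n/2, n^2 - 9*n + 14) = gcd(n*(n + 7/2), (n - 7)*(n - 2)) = 1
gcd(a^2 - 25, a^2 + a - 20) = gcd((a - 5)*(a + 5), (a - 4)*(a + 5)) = a + 5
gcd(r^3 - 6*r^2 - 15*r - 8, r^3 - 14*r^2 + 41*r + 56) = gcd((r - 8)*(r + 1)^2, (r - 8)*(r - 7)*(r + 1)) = r^2 - 7*r - 8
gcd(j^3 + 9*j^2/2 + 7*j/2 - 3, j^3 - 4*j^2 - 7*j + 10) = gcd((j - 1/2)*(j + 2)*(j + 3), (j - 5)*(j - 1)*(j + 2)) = j + 2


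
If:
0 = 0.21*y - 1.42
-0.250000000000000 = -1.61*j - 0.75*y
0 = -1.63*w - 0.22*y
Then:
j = -2.99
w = -0.91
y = 6.76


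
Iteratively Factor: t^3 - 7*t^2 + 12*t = (t - 3)*(t^2 - 4*t) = t*(t - 3)*(t - 4)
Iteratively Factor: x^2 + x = (x)*(x + 1)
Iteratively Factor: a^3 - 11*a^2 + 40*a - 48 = (a - 4)*(a^2 - 7*a + 12) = (a - 4)*(a - 3)*(a - 4)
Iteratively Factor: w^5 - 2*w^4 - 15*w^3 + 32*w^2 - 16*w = (w + 4)*(w^4 - 6*w^3 + 9*w^2 - 4*w) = (w - 1)*(w + 4)*(w^3 - 5*w^2 + 4*w) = w*(w - 1)*(w + 4)*(w^2 - 5*w + 4) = w*(w - 4)*(w - 1)*(w + 4)*(w - 1)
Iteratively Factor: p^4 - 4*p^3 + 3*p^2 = (p)*(p^3 - 4*p^2 + 3*p) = p*(p - 1)*(p^2 - 3*p) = p^2*(p - 1)*(p - 3)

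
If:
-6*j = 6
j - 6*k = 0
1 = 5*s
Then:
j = -1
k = -1/6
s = 1/5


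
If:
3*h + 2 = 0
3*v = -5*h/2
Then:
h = -2/3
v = 5/9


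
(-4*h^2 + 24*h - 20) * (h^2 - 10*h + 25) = -4*h^4 + 64*h^3 - 360*h^2 + 800*h - 500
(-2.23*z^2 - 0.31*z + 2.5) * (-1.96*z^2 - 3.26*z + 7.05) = 4.3708*z^4 + 7.8774*z^3 - 19.6109*z^2 - 10.3355*z + 17.625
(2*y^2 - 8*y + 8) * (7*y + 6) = 14*y^3 - 44*y^2 + 8*y + 48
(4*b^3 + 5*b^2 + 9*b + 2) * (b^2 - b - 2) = 4*b^5 + b^4 - 4*b^3 - 17*b^2 - 20*b - 4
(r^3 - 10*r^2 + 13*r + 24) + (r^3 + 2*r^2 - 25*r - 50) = 2*r^3 - 8*r^2 - 12*r - 26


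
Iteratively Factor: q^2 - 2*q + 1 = (q - 1)*(q - 1)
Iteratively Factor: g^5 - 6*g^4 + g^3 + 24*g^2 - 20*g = (g - 1)*(g^4 - 5*g^3 - 4*g^2 + 20*g) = (g - 2)*(g - 1)*(g^3 - 3*g^2 - 10*g) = (g - 5)*(g - 2)*(g - 1)*(g^2 + 2*g) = (g - 5)*(g - 2)*(g - 1)*(g + 2)*(g)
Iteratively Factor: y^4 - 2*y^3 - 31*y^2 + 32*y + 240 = (y + 3)*(y^3 - 5*y^2 - 16*y + 80) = (y - 5)*(y + 3)*(y^2 - 16) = (y - 5)*(y - 4)*(y + 3)*(y + 4)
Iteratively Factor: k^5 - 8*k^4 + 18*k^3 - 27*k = (k - 3)*(k^4 - 5*k^3 + 3*k^2 + 9*k) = (k - 3)*(k + 1)*(k^3 - 6*k^2 + 9*k) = (k - 3)^2*(k + 1)*(k^2 - 3*k) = (k - 3)^3*(k + 1)*(k)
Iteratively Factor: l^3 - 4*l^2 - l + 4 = (l - 4)*(l^2 - 1) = (l - 4)*(l - 1)*(l + 1)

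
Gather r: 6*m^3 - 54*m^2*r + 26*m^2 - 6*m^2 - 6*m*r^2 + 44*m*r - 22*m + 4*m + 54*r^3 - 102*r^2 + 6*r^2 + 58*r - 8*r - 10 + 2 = 6*m^3 + 20*m^2 - 18*m + 54*r^3 + r^2*(-6*m - 96) + r*(-54*m^2 + 44*m + 50) - 8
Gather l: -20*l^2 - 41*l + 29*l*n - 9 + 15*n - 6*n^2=-20*l^2 + l*(29*n - 41) - 6*n^2 + 15*n - 9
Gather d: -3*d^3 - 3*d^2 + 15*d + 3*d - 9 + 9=-3*d^3 - 3*d^2 + 18*d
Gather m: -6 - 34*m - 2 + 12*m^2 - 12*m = 12*m^2 - 46*m - 8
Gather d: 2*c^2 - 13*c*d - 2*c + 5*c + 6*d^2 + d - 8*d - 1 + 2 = 2*c^2 + 3*c + 6*d^2 + d*(-13*c - 7) + 1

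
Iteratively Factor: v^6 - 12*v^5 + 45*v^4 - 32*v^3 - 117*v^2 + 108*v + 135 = (v - 3)*(v^5 - 9*v^4 + 18*v^3 + 22*v^2 - 51*v - 45) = (v - 3)*(v + 1)*(v^4 - 10*v^3 + 28*v^2 - 6*v - 45) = (v - 3)*(v + 1)^2*(v^3 - 11*v^2 + 39*v - 45) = (v - 5)*(v - 3)*(v + 1)^2*(v^2 - 6*v + 9) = (v - 5)*(v - 3)^2*(v + 1)^2*(v - 3)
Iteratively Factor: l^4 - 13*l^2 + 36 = (l + 3)*(l^3 - 3*l^2 - 4*l + 12) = (l - 3)*(l + 3)*(l^2 - 4) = (l - 3)*(l - 2)*(l + 3)*(l + 2)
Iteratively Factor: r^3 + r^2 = (r)*(r^2 + r) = r^2*(r + 1)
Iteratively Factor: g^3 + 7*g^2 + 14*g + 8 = (g + 2)*(g^2 + 5*g + 4) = (g + 2)*(g + 4)*(g + 1)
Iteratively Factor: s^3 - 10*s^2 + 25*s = (s - 5)*(s^2 - 5*s) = s*(s - 5)*(s - 5)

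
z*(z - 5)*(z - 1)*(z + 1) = z^4 - 5*z^3 - z^2 + 5*z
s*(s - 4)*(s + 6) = s^3 + 2*s^2 - 24*s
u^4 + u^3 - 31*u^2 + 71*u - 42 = (u - 3)*(u - 2)*(u - 1)*(u + 7)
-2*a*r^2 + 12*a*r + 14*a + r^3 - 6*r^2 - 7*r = (-2*a + r)*(r - 7)*(r + 1)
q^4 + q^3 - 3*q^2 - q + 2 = (q - 1)^2*(q + 1)*(q + 2)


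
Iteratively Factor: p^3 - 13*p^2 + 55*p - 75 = (p - 5)*(p^2 - 8*p + 15) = (p - 5)*(p - 3)*(p - 5)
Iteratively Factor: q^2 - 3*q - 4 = (q - 4)*(q + 1)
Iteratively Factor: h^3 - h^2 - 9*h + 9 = (h - 3)*(h^2 + 2*h - 3) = (h - 3)*(h + 3)*(h - 1)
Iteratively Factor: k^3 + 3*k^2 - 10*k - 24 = (k + 2)*(k^2 + k - 12) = (k + 2)*(k + 4)*(k - 3)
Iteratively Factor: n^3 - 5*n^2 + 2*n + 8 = (n + 1)*(n^2 - 6*n + 8) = (n - 2)*(n + 1)*(n - 4)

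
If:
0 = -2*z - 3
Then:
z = -3/2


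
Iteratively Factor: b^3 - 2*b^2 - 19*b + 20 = (b - 5)*(b^2 + 3*b - 4) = (b - 5)*(b + 4)*(b - 1)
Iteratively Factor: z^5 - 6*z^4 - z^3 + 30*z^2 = (z)*(z^4 - 6*z^3 - z^2 + 30*z) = z*(z - 3)*(z^3 - 3*z^2 - 10*z) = z^2*(z - 3)*(z^2 - 3*z - 10) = z^2*(z - 5)*(z - 3)*(z + 2)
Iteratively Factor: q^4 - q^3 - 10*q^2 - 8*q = (q)*(q^3 - q^2 - 10*q - 8) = q*(q + 1)*(q^2 - 2*q - 8) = q*(q + 1)*(q + 2)*(q - 4)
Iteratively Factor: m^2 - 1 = (m + 1)*(m - 1)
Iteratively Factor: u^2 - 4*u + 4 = (u - 2)*(u - 2)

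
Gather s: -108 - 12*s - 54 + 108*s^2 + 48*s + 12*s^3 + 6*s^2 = 12*s^3 + 114*s^2 + 36*s - 162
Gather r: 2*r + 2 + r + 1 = 3*r + 3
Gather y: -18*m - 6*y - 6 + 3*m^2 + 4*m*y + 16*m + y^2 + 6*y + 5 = 3*m^2 + 4*m*y - 2*m + y^2 - 1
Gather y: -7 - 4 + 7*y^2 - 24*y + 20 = 7*y^2 - 24*y + 9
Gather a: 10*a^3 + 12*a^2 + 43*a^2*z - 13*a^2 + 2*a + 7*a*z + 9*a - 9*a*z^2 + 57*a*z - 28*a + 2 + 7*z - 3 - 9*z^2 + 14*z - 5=10*a^3 + a^2*(43*z - 1) + a*(-9*z^2 + 64*z - 17) - 9*z^2 + 21*z - 6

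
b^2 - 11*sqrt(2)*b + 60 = (b - 6*sqrt(2))*(b - 5*sqrt(2))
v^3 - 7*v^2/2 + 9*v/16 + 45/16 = (v - 3)*(v - 5/4)*(v + 3/4)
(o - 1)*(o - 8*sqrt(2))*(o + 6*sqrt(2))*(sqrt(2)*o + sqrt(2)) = sqrt(2)*o^4 - 4*o^3 - 97*sqrt(2)*o^2 + 4*o + 96*sqrt(2)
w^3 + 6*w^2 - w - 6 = (w - 1)*(w + 1)*(w + 6)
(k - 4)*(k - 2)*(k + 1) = k^3 - 5*k^2 + 2*k + 8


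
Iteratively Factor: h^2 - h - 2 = (h + 1)*(h - 2)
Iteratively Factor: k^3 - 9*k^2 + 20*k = (k - 5)*(k^2 - 4*k) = (k - 5)*(k - 4)*(k)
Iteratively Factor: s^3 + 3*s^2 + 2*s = (s)*(s^2 + 3*s + 2) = s*(s + 1)*(s + 2)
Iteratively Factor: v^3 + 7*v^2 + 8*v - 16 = (v - 1)*(v^2 + 8*v + 16) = (v - 1)*(v + 4)*(v + 4)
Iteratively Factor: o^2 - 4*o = (o)*(o - 4)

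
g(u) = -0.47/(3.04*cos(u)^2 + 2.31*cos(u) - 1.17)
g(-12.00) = -0.16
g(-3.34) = 0.92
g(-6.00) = -0.12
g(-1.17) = -2.42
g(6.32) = -0.11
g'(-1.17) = 53.84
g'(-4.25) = 0.07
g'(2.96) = 1.24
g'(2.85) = 1.35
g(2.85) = 0.79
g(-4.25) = 0.29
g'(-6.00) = -0.07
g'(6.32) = -0.01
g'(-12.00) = -0.22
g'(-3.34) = 1.29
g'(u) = -0.47*(6.08*sin(u)*cos(u) + 2.31*sin(u))/(3.04*cos(u)^2 + 2.31*cos(u) - 1.17)^2 = -(2.8576*cos(u) + 1.0857)*sin(u)/(3.04*cos(u)^2 + 2.31*cos(u) - 1.17)^2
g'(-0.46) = 0.15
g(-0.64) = -0.18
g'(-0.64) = 0.29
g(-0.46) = -0.14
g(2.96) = 0.94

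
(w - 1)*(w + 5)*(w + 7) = w^3 + 11*w^2 + 23*w - 35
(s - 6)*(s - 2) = s^2 - 8*s + 12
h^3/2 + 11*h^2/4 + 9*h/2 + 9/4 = (h/2 + 1/2)*(h + 3/2)*(h + 3)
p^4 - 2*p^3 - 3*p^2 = p^2*(p - 3)*(p + 1)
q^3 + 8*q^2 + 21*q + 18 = (q + 2)*(q + 3)^2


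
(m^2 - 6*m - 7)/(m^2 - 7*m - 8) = (m - 7)/(m - 8)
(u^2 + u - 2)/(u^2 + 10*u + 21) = (u^2 + u - 2)/(u^2 + 10*u + 21)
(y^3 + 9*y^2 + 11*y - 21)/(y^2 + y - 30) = (y^3 + 9*y^2 + 11*y - 21)/(y^2 + y - 30)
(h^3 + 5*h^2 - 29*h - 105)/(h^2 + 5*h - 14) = (h^2 - 2*h - 15)/(h - 2)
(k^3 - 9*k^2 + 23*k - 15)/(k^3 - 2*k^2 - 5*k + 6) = (k - 5)/(k + 2)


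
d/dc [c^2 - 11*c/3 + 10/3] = 2*c - 11/3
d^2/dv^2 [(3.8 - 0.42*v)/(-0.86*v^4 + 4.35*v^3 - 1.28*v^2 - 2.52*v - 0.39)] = (3.727584*v^7 - 81.34912*v^6 + 476.932716*v^5 - 957.653424*v^4 + 313.359936*v^3 + 236.42268*v^2 - 113.481864*v - 45.294672)/(0.636056*v^12 - 9.65178*v^11 + 51.660114*v^10 - 105.452379*v^9 + 21.190884*v^8 + 129.563136*v^7 - 40.991779*v^6 - 78.444288*v^5 + 1.043802*v^4 + 21.566007*v^3 + 8.014032*v^2 + 1.149876*v + 0.059319)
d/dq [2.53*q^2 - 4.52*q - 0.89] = 5.06*q - 4.52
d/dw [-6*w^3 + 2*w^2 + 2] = 2*w*(2 - 9*w)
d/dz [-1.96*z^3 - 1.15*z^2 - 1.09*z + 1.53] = -5.88*z^2 - 2.3*z - 1.09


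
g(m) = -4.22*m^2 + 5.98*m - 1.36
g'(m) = 5.98 - 8.44*m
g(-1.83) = -26.44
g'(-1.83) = 21.43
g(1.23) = -0.39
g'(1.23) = -4.40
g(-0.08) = -1.87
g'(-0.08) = 6.66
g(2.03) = -6.61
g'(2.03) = -11.15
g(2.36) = -10.75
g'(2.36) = -13.94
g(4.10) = -47.78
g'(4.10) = -28.62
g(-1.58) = -21.34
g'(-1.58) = 19.32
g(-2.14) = -33.48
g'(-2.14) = 24.04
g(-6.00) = -189.16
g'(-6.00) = 56.62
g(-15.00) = -1040.56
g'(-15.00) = 132.58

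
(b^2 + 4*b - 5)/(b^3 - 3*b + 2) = (b + 5)/(b^2 + b - 2)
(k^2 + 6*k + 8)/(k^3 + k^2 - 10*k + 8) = (k + 2)/(k^2 - 3*k + 2)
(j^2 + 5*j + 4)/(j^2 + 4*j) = (j + 1)/j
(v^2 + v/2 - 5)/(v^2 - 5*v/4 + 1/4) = 2*(2*v^2 + v - 10)/(4*v^2 - 5*v + 1)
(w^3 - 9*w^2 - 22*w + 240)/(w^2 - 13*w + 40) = (w^2 - w - 30)/(w - 5)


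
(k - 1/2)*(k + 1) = k^2 + k/2 - 1/2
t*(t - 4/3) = t^2 - 4*t/3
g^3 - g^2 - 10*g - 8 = (g - 4)*(g + 1)*(g + 2)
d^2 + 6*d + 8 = (d + 2)*(d + 4)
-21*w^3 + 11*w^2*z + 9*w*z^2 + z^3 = (-w + z)*(3*w + z)*(7*w + z)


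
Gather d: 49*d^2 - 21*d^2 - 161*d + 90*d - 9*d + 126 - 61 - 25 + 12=28*d^2 - 80*d + 52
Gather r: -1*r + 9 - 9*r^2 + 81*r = -9*r^2 + 80*r + 9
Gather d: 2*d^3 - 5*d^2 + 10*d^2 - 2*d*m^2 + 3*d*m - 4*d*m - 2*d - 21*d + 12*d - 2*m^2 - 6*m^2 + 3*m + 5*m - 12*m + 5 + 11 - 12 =2*d^3 + 5*d^2 + d*(-2*m^2 - m - 11) - 8*m^2 - 4*m + 4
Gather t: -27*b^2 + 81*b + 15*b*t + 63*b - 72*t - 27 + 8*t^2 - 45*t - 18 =-27*b^2 + 144*b + 8*t^2 + t*(15*b - 117) - 45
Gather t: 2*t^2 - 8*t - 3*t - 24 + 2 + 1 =2*t^2 - 11*t - 21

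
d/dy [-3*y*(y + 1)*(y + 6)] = -9*y^2 - 42*y - 18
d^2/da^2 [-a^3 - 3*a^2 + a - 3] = -6*a - 6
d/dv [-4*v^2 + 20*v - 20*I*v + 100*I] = -8*v + 20 - 20*I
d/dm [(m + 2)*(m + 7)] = 2*m + 9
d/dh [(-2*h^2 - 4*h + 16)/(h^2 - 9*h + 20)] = 2*(11*h^2 - 56*h + 32)/(h^4 - 18*h^3 + 121*h^2 - 360*h + 400)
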